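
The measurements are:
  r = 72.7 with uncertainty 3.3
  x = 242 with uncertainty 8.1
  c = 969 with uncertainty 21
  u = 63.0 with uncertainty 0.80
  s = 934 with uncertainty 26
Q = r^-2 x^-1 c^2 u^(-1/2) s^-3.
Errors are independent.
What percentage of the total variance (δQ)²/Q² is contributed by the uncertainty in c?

(δQ/Q)² = (-2·δr/r)² + (-1·δx/x)² + (2·δc/c)² + (−½·δu/u)² + (-3·δs/s)²
  r term: (-2×0.0454)² = 0.00824
  x term: (-1×0.0335)² = 0.00112
  c term: (2×0.0217)² = 0.00188
  u term: (-0.5×0.0127)² = 4.03e-05
  s term: (-3×0.0278)² = 0.00697
Total = 0.0183. Share from c = 0.00188/0.0183 = 0.103.

10.3%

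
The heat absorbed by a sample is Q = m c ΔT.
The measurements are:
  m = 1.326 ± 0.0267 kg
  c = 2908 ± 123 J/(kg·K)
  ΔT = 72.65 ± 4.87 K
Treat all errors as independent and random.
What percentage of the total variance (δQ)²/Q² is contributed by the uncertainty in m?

(δQ/Q)² = (1·δm/m)² + (1·δc/c)² + (1·δΔT/ΔT)²
  m term: (1×0.0201)² = 0.000405
  c term: (1×0.0423)² = 0.00179
  ΔT term: (1×0.0670)² = 0.00449
Total = 0.00669. Share from m = 0.000405/0.00669 = 0.0606.

6.06%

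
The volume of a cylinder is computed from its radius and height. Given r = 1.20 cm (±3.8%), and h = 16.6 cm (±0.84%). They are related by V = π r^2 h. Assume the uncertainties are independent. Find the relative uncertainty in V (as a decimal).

0.0765

Products/powers → add relative errors in quadrature, weighted by exponent:
  (2·δr/r)² = (2×0.0380)² = 0.00578;  (1·δh/h)² = (1×0.00840)² = 7.06e-05
δV/V = √(0.00585) = 0.0765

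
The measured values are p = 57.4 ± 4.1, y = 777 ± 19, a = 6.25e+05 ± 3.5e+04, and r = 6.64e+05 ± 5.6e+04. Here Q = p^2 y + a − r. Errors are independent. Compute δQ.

Let w = p^2·y = 2.56e+06. δw/w = √((2·δp/p)² + (1·δy/y)²) = √(0.0204 + 0.000598) = 0.145, so δw = 3.71e+05.
Q = w + a − r: δQ = √(δw² + δa² + δr²) = √(1.38e+11 + 1.22e+09 + 3.14e+09) = 3.77e+05

3.77e+05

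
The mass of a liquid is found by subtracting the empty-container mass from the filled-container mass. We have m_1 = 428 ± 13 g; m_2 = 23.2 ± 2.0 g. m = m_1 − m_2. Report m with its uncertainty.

405 ± 13.2 g

Sums and differences: (δm)² = Σ (cᵢ δxᵢ)².
  (δm_1)² = 169;  (δm_2)² = 4.00
δm = √(173) = 13.2 g
m = 405 g.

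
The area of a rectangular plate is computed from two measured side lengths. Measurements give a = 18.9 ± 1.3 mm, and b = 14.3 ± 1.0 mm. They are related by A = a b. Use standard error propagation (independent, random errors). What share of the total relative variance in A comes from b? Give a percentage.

50.8%

(δA/A)² = (1·δa/a)² + (1·δb/b)²
  a term: (1×0.0688)² = 0.00473
  b term: (1×0.0699)² = 0.00489
Total = 0.00962. Share from b = 0.00489/0.00962 = 0.508.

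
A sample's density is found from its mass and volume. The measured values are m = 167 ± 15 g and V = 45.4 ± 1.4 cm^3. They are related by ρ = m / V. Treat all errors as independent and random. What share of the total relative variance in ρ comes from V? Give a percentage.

10.5%

(δρ/ρ)² = (1·δm/m)² + (-1·δV/V)²
  m term: (1×0.0898)² = 0.00807
  V term: (-1×0.0308)² = 0.000951
Total = 0.00902. Share from V = 0.000951/0.00902 = 0.105.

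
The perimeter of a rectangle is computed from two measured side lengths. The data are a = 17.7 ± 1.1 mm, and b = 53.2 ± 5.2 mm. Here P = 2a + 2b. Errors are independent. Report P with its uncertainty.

For a sum/difference, combine absolute errors in quadrature:
  (2·δa)² = 4.84;  (2·δb)² = 108
δP = √(113) = 10.6 mm
P = 142 mm.

142 ± 10.6 mm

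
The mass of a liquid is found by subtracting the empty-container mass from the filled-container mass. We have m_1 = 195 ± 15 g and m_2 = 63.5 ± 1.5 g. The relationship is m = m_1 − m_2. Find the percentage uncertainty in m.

11.5%

Each term contributes (cᵢ δxᵢ)² to (δm)²:
  (δm_1)² = 225;  (δm_2)² = 2.25
δm = √(227) = 15.1 g
m = 132 g, so δm/m = 15.1/132 = 0.115.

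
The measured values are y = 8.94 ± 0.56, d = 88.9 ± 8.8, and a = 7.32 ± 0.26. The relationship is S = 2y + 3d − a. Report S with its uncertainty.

277 ± 26.4

Sums and differences: (δS)² = Σ (cᵢ δxᵢ)².
  (2·δy)² = 1.25;  (3·δd)² = 697;  (δa)² = 0.0676
δS = √(698) = 26.4
S = 277.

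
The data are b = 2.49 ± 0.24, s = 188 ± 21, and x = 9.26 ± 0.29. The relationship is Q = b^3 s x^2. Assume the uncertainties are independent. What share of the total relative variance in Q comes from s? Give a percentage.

12.5%

(δQ/Q)² = (3·δb/b)² + (1·δs/s)² + (2·δx/x)²
  b term: (3×0.0964)² = 0.0836
  s term: (1×0.112)² = 0.0125
  x term: (2×0.0313)² = 0.00392
Total = 0.100. Share from s = 0.0125/0.100 = 0.125.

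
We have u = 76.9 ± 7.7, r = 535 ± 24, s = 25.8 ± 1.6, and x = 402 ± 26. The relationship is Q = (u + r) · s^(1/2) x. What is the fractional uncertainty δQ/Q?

0.0827

Let w = u + r = 612. δw = √(δu² + δr²) = √(59.3 + 576) = 25.2, so δw/w = 0.0412.
Q is then a monomial in w, s, x:
δQ/Q = √((δw/w)² + (½·δs/s)² + (1·δx/x)²) = √(0.00170 + 0.000961 + 0.00418) = 0.0827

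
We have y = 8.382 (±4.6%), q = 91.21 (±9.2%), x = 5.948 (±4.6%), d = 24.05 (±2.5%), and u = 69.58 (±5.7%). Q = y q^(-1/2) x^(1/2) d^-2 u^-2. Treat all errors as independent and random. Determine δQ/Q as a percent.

Each factor contributes (exponent × relative error)² to (δQ/Q)²:
  (1·δy/y)² = (1×0.0460)² = 0.00212;  (−½·δq/q)² = (-0.5×0.0920)² = 0.00212;  (½·δx/x)² = (0.5×0.0460)² = 0.000529;  (-2·δd/d)² = (-2×0.0250)² = 0.00250;  (-2·δu/u)² = (-2×0.0570)² = 0.0130
δQ/Q = √(0.0203) = 0.142

14.2%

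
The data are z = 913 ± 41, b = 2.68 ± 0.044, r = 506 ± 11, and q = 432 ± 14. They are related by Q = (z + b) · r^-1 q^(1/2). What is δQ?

Let u = z + b = 916. δu = √(δz² + δb²) = √(1680 + 0.00194) = 41.0, so δu/u = 0.0448.
Q is then a monomial in u, r, q:
δQ/Q = √((δu/u)² + (-1·δr/r)² + (½·δq/q)²) = √(0.00200 + 0.000473 + 0.000263) = 0.0523
Q = 37.6, so δQ = 0.0523 × 37.6 = 1.97.

1.97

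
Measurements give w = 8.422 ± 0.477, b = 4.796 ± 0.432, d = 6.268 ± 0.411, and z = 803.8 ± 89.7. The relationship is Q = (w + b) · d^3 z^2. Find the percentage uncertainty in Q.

Let u = w + b = 13.22. δu = √(δw² + δb²) = √(0.228 + 0.187) = 0.644, so δu/u = 0.0487.
Q is then a monomial in u, d, z:
δQ/Q = √((δu/u)² + (3·δd/d)² + (2·δz/z)²) = √(0.00237 + 0.0387 + 0.0498) = 0.301

30.1%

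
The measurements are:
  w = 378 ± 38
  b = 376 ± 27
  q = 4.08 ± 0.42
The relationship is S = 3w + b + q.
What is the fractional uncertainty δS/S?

0.0774

Each term contributes (cᵢ δxᵢ)² to (δS)²:
  (3·δw)² = 13000;  (δb)² = 729;  (δq)² = 0.176
δS = √(13700) = 117
S = 1510, so δS/S = 117/1510 = 0.0774.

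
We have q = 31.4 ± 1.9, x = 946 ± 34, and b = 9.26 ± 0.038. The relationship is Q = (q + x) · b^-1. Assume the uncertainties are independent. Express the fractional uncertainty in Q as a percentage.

Let u = q + x = 977. δu = √(δq² + δx²) = √(3.61 + 1160) = 34.1, so δu/u = 0.0348.
Q is then a monomial in u, b:
δQ/Q = √((δu/u)² + (-1·δb/b)²) = √(0.00121 + 1.68e-05) = 0.0351

3.51%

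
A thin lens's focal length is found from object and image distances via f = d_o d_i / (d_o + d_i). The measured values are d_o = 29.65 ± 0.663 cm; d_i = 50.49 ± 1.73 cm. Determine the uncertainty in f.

∂f/∂d_o = (d_i/(d_o+d_i))² = 0.397;  ∂f/∂d_i = (d_o/(d_o+d_i))² = 0.137
δf = √((∂f/∂d_o · δd_o)² + (∂f/∂d_i · δd_i)²) = √(0.0693 + 0.0561) = 0.354 cm

0.354 cm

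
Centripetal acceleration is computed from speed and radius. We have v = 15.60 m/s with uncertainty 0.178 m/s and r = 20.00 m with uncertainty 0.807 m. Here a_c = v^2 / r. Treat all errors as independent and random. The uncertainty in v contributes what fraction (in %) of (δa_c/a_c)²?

24.2%

(δa_c/a_c)² = (2·δv/v)² + (-1·δr/r)²
  v term: (2×0.0114)² = 0.000521
  r term: (-1×0.0404)² = 0.00163
Total = 0.00215. Share from v = 0.000521/0.00215 = 0.242.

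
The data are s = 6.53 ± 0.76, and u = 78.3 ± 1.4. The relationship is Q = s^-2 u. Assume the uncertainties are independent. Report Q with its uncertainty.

Products/powers → add relative errors in quadrature, weighted by exponent:
  (-2·δs/s)² = (-2×0.116)² = 0.0542;  (1·δu/u)² = (1×0.0179)² = 0.000320
δQ/Q = √(0.0545) = 0.233
Q = 1.84, so δQ = 0.233 × 1.84 = 0.429.

1.84 ± 0.429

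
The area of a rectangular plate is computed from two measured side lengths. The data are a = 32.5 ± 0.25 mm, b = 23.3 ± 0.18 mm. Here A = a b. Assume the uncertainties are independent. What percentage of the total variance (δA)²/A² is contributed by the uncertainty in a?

49.8%

(δA/A)² = (1·δa/a)² + (1·δb/b)²
  a term: (1×0.00769)² = 5.92e-05
  b term: (1×0.00773)² = 5.97e-05
Total = 0.000119. Share from a = 5.92e-05/0.000119 = 0.498.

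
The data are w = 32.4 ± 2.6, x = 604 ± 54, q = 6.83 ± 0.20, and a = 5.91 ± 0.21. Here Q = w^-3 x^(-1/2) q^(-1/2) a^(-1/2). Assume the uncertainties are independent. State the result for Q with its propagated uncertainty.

Products/powers → add relative errors in quadrature, weighted by exponent:
  (-3·δw/w)² = (-3×0.0802)² = 0.0580;  (−½·δx/x)² = (-0.5×0.0894)² = 0.00200;  (−½·δq/q)² = (-0.5×0.0293)² = 0.000214;  (−½·δa/a)² = (-0.5×0.0355)² = 0.000316
δQ/Q = √(0.0605) = 0.246
Q = 1.88e-07, so δQ = 0.246 × 1.88e-07 = 4.63e-08.

(1.88 ± 0.463) × 10^-7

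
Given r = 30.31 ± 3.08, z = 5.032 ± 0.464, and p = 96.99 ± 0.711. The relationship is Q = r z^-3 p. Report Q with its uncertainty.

Each factor contributes (exponent × relative error)² to (δQ/Q)²:
  (1·δr/r)² = (1×0.102)² = 0.0103;  (-3·δz/z)² = (-3×0.0922)² = 0.0765;  (1·δp/p)² = (1×0.00733)² = 5.37e-05
δQ/Q = √(0.0869) = 0.295
Q = 23.07, so δQ = 0.295 × 23.07 = 6.80.

23.07 ± 6.80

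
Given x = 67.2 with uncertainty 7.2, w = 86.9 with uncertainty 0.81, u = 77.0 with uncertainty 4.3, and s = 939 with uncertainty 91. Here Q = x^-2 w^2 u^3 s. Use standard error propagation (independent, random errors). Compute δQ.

Products/powers → add relative errors in quadrature, weighted by exponent:
  (-2·δx/x)² = (-2×0.107)² = 0.0459;  (2·δw/w)² = (2×0.00932)² = 0.000348;  (3·δu/u)² = (3×0.0558)² = 0.0281;  (1·δs/s)² = (1×0.0969)² = 0.00939
δQ/Q = √(0.0837) = 0.289
Q = 7.17e+08, so δQ = 0.289 × 7.17e+08 = 2.07e+08.

2.07e+08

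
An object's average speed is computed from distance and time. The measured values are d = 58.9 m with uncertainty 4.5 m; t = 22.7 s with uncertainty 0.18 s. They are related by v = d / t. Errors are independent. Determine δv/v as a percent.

Products/powers → add relative errors in quadrature, weighted by exponent:
  (1·δd/d)² = (1×0.0764)² = 0.00584;  (-1·δt/t)² = (-1×0.00793)² = 6.29e-05
δv/v = √(0.00590) = 0.0768

7.68%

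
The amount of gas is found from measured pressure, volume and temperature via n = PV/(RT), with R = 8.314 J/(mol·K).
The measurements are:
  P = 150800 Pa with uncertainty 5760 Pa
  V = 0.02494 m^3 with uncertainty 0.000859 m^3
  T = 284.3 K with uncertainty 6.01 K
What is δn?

Each factor contributes (exponent × relative error)² to (δn/n)²:
  (1·δP/P)² = (1×0.0382)² = 0.00146;  (1·δV/V)² = (1×0.0344)² = 0.00119;  (-1·δT/T)² = (-1×0.0211)² = 0.000447
δn/n = √(0.00309) = 0.0556
n = 1.591 mol, so δn = 0.0556 × 1.591 = 0.0885 mol.

0.0885 mol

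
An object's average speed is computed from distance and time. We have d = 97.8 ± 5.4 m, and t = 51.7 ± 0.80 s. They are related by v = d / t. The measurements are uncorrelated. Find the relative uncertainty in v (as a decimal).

For a monomial v ∝ d, t^-1, fractional errors add in quadrature:
  (1·δd/d)² = (1×0.0552)² = 0.00305;  (-1·δt/t)² = (-1×0.0155)² = 0.000239
δv/v = √(0.00329) = 0.0573

0.0573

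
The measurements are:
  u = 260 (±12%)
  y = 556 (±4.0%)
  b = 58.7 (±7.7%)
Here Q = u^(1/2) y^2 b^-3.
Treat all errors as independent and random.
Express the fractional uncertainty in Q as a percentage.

Since Q is a product/quotient, work with relative uncertainties:
  (½·δu/u)² = (0.5×0.120)² = 0.00360;  (2·δy/y)² = (2×0.0400)² = 0.00640;  (-3·δb/b)² = (-3×0.0770)² = 0.0534
δQ/Q = √(0.0634) = 0.252

25.2%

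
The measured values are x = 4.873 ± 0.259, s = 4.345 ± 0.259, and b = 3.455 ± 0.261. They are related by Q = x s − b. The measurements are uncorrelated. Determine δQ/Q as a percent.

9.66%

Let p = x·s = 21.17. δp/p = √((1·δx/x)² + (1·δs/s)²) = √(0.00282 + 0.00355) = 0.0799, so δp = 1.69.
Q = p − b: δQ = √(δp² + δb²) = √(2.86 + 0.0681) = 1.71
Q = 17.72, so δQ/Q = 1.71/17.72 = 0.0966.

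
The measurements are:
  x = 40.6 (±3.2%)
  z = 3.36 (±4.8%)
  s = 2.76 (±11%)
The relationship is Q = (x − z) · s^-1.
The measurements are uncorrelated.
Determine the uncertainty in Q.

1.56

Let u = x − z = 37.2. δu = √(δx² + δz²) = √(1.69 + 0.0260) = 1.31, so δu/u = 0.0352.
Q is then a monomial in u, s:
δQ/Q = √((δu/u)² + (-1·δs/s)²) = √(0.00124 + 0.0121) = 0.115
Q = 13.5, so δQ = 0.115 × 13.5 = 1.56.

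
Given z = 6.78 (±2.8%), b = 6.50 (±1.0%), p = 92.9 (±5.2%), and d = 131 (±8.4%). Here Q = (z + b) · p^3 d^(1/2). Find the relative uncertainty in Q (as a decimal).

0.162

Let u = z + b = 13.3. δu = √(δz² + δb²) = √(0.0360 + 0.00423) = 0.201, so δu/u = 0.0151.
Q is then a monomial in u, p, d:
δQ/Q = √((δu/u)² + (3·δp/p)² + (½·δd/d)²) = √(0.000228 + 0.0243 + 0.00176) = 0.162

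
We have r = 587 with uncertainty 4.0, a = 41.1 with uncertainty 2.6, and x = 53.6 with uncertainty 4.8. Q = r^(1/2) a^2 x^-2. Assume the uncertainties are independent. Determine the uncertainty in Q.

3.12

Products/powers → add relative errors in quadrature, weighted by exponent:
  (½·δr/r)² = (0.5×0.00681)² = 1.16e-05;  (2·δa/a)² = (2×0.0633)² = 0.0160;  (-2·δx/x)² = (-2×0.0896)² = 0.0321
δQ/Q = √(0.0481) = 0.219
Q = 14.2, so δQ = 0.219 × 14.2 = 3.12.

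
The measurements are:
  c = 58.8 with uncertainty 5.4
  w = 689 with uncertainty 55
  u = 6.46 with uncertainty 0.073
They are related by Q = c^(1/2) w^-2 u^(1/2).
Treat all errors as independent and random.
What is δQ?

6.82e-06

For a monomial Q ∝ c^(1/2), w^-2, u^(1/2), fractional errors add in quadrature:
  (½·δc/c)² = (0.5×0.0918)² = 0.00211;  (-2·δw/w)² = (-2×0.0798)² = 0.0255;  (½·δu/u)² = (0.5×0.0113)² = 3.19e-05
δQ/Q = √(0.0276) = 0.166
Q = 4.11e-05, so δQ = 0.166 × 4.11e-05 = 6.82e-06.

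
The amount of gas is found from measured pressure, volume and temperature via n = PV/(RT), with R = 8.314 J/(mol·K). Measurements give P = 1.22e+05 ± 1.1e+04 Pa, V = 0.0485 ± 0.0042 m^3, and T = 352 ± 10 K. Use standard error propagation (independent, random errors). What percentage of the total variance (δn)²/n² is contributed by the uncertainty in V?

(δn/n)² = (1·δP/P)² + (1·δV/V)² + (-1·δT/T)²
  P term: (1×0.0902)² = 0.00813
  V term: (1×0.0866)² = 0.00750
  T term: (-1×0.0284)² = 0.000807
Total = 0.0164. Share from V = 0.00750/0.0164 = 0.456.

45.6%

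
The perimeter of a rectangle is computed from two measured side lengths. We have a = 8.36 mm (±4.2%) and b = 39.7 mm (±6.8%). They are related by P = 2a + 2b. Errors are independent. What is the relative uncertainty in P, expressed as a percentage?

5.66%

Sums and differences: (δP)² = Σ (cᵢ δxᵢ)².
  (2·δa)² = 0.493;  (2·δb)² = 29.2
δP = √(29.6) = 5.44 mm
P = 96.1 mm, so δP/P = 5.44/96.1 = 0.0566.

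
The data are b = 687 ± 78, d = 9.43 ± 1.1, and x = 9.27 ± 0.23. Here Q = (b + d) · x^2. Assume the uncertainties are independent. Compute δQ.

7330

Let u = b + d = 696. δu = √(δb² + δd²) = √(6080 + 1.21) = 78.0, so δu/u = 0.112.
Q is then a monomial in u, x:
δQ/Q = √((δu/u)² + (2·δx/x)²) = √(0.0125 + 0.00246) = 0.123
Q = 59800, so δQ = 0.123 × 59800 = 7330.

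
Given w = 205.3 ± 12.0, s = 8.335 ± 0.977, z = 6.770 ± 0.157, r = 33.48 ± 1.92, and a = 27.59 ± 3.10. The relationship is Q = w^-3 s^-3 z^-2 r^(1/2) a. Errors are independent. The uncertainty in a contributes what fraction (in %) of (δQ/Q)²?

7.43%

(δQ/Q)² = (-3·δw/w)² + (-3·δs/s)² + (-2·δz/z)² + (½·δr/r)² + (1·δa/a)²
  w term: (-3×0.0585)² = 0.0307
  s term: (-3×0.117)² = 0.124
  z term: (-2×0.0232)² = 0.00215
  r term: (0.5×0.0573)² = 0.000822
  a term: (1×0.112)² = 0.0126
Total = 0.170. Share from a = 0.0126/0.170 = 0.0743.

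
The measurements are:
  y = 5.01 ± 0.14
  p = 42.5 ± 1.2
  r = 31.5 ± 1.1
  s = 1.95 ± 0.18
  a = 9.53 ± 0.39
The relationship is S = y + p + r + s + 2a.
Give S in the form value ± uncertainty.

100 ± 1.82

For a sum/difference, combine absolute errors in quadrature:
  (δy)² = 0.0196;  (δp)² = 1.44;  (δr)² = 1.21;  (δs)² = 0.0324;  (2·δa)² = 0.608
δS = √(3.31) = 1.82
S = 100.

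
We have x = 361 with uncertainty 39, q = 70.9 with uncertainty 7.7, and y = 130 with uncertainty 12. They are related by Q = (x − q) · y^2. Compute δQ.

1.13e+06

Let u = x − q = 290. δu = √(δx² + δq²) = √(1520 + 59.3) = 39.8, so δu/u = 0.137.
Q is then a monomial in u, y:
δQ/Q = √((δu/u)² + (2·δy/y)²) = √(0.0188 + 0.0341) = 0.230
Q = 4.9e+06, so δQ = 0.230 × 4.9e+06 = 1.13e+06.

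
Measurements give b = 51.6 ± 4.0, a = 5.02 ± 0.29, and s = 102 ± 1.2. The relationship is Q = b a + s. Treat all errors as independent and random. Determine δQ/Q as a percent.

6.94%

Let p = b·a = 259. δp/p = √((1·δb/b)² + (1·δa/a)²) = √(0.00601 + 0.00334) = 0.0967, so δp = 25.0.
Q = p + s: δQ = √(δp² + δs²) = √(627 + 1.44) = 25.1
Q = 361, so δQ/Q = 25.1/361 = 0.0694.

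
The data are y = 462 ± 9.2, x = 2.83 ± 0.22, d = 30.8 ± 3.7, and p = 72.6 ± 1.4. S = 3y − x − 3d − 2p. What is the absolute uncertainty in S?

Sums and differences: (δS)² = Σ (cᵢ δxᵢ)².
  (3·δy)² = 762;  (δx)² = 0.0484;  (3·δd)² = 123;  (2·δp)² = 7.84
δS = √(893) = 29.9

29.9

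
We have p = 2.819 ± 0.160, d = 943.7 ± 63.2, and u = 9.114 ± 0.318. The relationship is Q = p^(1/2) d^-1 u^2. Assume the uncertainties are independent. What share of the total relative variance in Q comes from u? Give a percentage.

47.9%

(δQ/Q)² = (½·δp/p)² + (-1·δd/d)² + (2·δu/u)²
  p term: (0.5×0.0568)² = 0.000805
  d term: (-1×0.0670)² = 0.00449
  u term: (2×0.0349)² = 0.00487
Total = 0.0102. Share from u = 0.00487/0.0102 = 0.479.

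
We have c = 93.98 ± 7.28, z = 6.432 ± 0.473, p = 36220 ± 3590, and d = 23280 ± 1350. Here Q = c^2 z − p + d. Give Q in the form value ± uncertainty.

43870 ± 10500

Let w = c^2·z = 56810. δw/w = √((2·δc/c)² + (1·δz/z)²) = √(0.0240 + 0.00541) = 0.171, so δw = 9740.
Q = w − p + d: δQ = √(δw² + δp² + δd²) = √(9.49e+07 + 1.29e+07 + 1.82e+06) = 10500
Q = 43870.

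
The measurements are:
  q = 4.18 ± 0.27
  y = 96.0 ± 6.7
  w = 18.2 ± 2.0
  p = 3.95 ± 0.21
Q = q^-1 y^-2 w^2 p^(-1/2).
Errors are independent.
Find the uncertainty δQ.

For a monomial Q ∝ q^-1, y^-2, w^2, p^(-1/2), fractional errors add in quadrature:
  (-1·δq/q)² = (-1×0.0646)² = 0.00417;  (-2·δy/y)² = (-2×0.0698)² = 0.0195;  (2·δw/w)² = (2×0.110)² = 0.0483;  (−½·δp/p)² = (-0.5×0.0532)² = 0.000707
δQ/Q = √(0.0727) = 0.270
Q = 0.00433, so δQ = 0.270 × 0.00433 = 0.00117.

0.00117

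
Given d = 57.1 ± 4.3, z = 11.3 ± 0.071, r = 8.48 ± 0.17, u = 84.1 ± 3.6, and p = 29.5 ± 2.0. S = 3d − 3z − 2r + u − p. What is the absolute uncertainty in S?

Each term contributes (cᵢ δxᵢ)² to (δS)²:
  (3·δd)² = 166;  (3·δz)² = 0.0454;  (2·δr)² = 0.116;  (δu)² = 13.0;  (δp)² = 4.00
δS = √(184) = 13.5

13.5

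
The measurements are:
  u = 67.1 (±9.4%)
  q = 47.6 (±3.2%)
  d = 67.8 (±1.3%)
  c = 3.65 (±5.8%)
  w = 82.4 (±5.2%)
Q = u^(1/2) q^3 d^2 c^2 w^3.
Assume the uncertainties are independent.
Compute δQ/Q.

0.223

Since Q is a product/quotient, work with relative uncertainties:
  (½·δu/u)² = (0.5×0.0940)² = 0.00221;  (3·δq/q)² = (3×0.0320)² = 0.00922;  (2·δd/d)² = (2×0.0130)² = 0.000676;  (2·δc/c)² = (2×0.0580)² = 0.0135;  (3·δw/w)² = (3×0.0520)² = 0.0243
δQ/Q = √(0.0499) = 0.223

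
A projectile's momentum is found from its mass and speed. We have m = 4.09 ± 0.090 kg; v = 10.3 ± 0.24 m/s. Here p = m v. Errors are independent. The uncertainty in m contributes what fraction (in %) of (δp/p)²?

47.1%

(δp/p)² = (1·δm/m)² + (1·δv/v)²
  m term: (1×0.0220)² = 0.000484
  v term: (1×0.0233)² = 0.000543
Total = 0.00103. Share from m = 0.000484/0.00103 = 0.471.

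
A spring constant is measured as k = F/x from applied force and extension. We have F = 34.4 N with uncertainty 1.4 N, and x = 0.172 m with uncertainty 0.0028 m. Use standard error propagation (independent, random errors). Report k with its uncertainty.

k is a product of powers, so relative uncertainties combine in quadrature:
  (1·δF/F)² = (1×0.0407)² = 0.00166;  (-1·δx/x)² = (-1×0.0163)² = 0.000265
δk/k = √(0.00192) = 0.0438
k = 200 N/m, so δk = 0.0438 × 200 = 8.77 N/m.

200 ± 8.77 N/m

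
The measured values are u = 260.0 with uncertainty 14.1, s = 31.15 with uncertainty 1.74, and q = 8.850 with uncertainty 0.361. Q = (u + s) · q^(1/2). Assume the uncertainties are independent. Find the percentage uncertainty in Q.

Let w = u + s = 291.1. δw = √(δu² + δs²) = √(199 + 3.03) = 14.2, so δw/w = 0.0488.
Q is then a monomial in w, q:
δQ/Q = √((δw/w)² + (½·δq/q)²) = √(0.00238 + 0.000416) = 0.0529

5.29%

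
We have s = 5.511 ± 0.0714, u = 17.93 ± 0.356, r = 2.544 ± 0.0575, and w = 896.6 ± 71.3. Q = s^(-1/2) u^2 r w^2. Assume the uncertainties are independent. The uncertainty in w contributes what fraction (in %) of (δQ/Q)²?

92.2%

(δQ/Q)² = (−½·δs/s)² + (2·δu/u)² + (1·δr/r)² + (2·δw/w)²
  s term: (-0.5×0.0130)² = 4.2e-05
  u term: (2×0.0199)² = 0.00158
  r term: (1×0.0226)² = 0.000511
  w term: (2×0.0795)² = 0.0253
Total = 0.0274. Share from w = 0.0253/0.0274 = 0.922.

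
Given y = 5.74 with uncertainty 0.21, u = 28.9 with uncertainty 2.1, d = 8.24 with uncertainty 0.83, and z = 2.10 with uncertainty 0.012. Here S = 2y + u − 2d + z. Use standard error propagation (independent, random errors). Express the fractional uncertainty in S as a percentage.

Each term contributes (cᵢ δxᵢ)² to (δS)²:
  (2·δy)² = 0.176;  (δu)² = 4.41;  (2·δd)² = 2.76;  (δz)² = 0.000144
δS = √(7.34) = 2.71
S = 26.0, so δS/S = 2.71/26.0 = 0.104.

10.4%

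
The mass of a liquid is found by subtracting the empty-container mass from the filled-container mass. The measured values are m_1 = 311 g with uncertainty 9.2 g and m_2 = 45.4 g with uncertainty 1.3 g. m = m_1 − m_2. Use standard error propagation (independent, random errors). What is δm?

For a sum/difference, combine absolute errors in quadrature:
  (δm_1)² = 84.6;  (δm_2)² = 1.69
δm = √(86.3) = 9.29 g

9.29 g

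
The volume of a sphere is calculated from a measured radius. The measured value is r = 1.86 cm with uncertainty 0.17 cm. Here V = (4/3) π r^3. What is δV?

V ∝ r^3, so δV/V = |3| · δr/r = 3 × 0.0914 = 0.274.
V = 27.0 cm^3, so δV = 0.274 × 27.0 = 7.39 cm^3.

7.39 cm^3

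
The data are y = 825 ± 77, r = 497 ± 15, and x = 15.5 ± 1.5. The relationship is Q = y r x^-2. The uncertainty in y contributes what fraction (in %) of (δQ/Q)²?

(δQ/Q)² = (1·δy/y)² + (1·δr/r)² + (-2·δx/x)²
  y term: (1×0.0933)² = 0.00871
  r term: (1×0.0302)² = 0.000911
  x term: (-2×0.0968)² = 0.0375
Total = 0.0471. Share from y = 0.00871/0.0471 = 0.185.

18.5%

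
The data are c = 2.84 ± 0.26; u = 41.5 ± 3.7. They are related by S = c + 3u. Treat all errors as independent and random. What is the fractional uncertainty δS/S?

0.0872

Each term contributes (cᵢ δxᵢ)² to (δS)²:
  (δc)² = 0.0676;  (3·δu)² = 123
δS = √(123) = 11.1
S = 127, so δS/S = 11.1/127 = 0.0872.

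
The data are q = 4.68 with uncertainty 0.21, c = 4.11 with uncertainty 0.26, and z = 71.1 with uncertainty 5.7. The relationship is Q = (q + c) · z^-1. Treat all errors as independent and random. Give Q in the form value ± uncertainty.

0.124 ± 0.0110

Let u = q + c = 8.79. δu = √(δq² + δc²) = √(0.0441 + 0.0676) = 0.334, so δu/u = 0.0380.
Q is then a monomial in u, z:
δQ/Q = √((δu/u)² + (-1·δz/z)²) = √(0.00145 + 0.00643) = 0.0887
Q = 0.124, so δQ = 0.0887 × 0.124 = 0.0110.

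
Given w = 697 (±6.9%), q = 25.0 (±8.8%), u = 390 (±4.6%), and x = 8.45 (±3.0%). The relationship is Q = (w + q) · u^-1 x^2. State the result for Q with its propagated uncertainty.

Let h = w + q = 722. δh = √(δw² + δq²) = √(2310 + 4.84) = 48.1, so δh/h = 0.0667.
Q is then a monomial in h, u, x:
δQ/Q = √((δh/h)² + (-1·δu/u)² + (2·δx/x)²) = √(0.00445 + 0.00212 + 0.00360) = 0.101
Q = 132, so δQ = 0.101 × 132 = 13.3.

132 ± 13.3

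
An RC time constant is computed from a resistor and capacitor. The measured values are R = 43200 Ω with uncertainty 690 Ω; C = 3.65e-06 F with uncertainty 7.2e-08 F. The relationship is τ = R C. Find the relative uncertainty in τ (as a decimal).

0.0254

For a monomial τ ∝ R, C, fractional errors add in quadrature:
  (1·δR/R)² = (1×0.0160)² = 0.000255;  (1·δC/C)² = (1×0.0197)² = 0.000389
δτ/τ = √(0.000644) = 0.0254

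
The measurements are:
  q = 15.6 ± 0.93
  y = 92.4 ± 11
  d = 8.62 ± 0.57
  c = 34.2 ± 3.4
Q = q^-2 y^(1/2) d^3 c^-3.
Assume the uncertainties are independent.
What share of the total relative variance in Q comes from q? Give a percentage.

(δQ/Q)² = (-2·δq/q)² + (½·δy/y)² + (3·δd/d)² + (-3·δc/c)²
  q term: (-2×0.0596)² = 0.0142
  y term: (0.5×0.119)² = 0.00354
  d term: (3×0.0661)² = 0.0394
  c term: (-3×0.0994)² = 0.0890
Total = 0.146. Share from q = 0.0142/0.146 = 0.0973.

9.73%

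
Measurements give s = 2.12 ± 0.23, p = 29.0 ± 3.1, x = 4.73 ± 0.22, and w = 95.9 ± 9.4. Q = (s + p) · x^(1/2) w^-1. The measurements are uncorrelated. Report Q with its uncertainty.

Let u = s + p = 31.1. δu = √(δs² + δp²) = √(0.0529 + 9.61) = 3.11, so δu/u = 0.0999.
Q is then a monomial in u, x, w:
δQ/Q = √((δu/u)² + (½·δx/x)² + (-1·δw/w)²) = √(0.00998 + 0.000541 + 0.00961) = 0.142
Q = 0.706, so δQ = 0.142 × 0.706 = 0.100.

0.706 ± 0.100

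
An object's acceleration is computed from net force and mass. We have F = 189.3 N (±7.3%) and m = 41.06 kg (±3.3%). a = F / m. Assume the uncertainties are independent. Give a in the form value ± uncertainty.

Since a is a product/quotient, work with relative uncertainties:
  (1·δF/F)² = (1×0.0730)² = 0.00533;  (-1·δm/m)² = (-1×0.0330)² = 0.00109
δa/a = √(0.00642) = 0.0801
a = 4.610 m/s^2, so δa = 0.0801 × 4.610 = 0.369 m/s^2.

4.610 ± 0.369 m/s^2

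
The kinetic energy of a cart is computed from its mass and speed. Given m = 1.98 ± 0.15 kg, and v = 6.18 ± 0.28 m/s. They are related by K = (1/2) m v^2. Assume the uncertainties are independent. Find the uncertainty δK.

K is a product of powers, so relative uncertainties combine in quadrature:
  (1·δm/m)² = (1×0.0758)² = 0.00574;  (2·δv/v)² = (2×0.0453)² = 0.00821
δK/K = √(0.0140) = 0.118
K = 37.8 J, so δK = 0.118 × 37.8 = 4.47 J.

4.47 J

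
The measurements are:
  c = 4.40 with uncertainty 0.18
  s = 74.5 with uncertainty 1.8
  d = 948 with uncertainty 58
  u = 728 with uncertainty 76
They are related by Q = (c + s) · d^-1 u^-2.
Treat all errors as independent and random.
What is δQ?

Let w = c + s = 78.9. δw = √(δc² + δs²) = √(0.0324 + 3.24) = 1.81, so δw/w = 0.0229.
Q is then a monomial in w, d, u:
δQ/Q = √((δw/w)² + (-1·δd/d)² + (-2·δu/u)²) = √(0.000526 + 0.00374 + 0.0436) = 0.219
Q = 1.57e-07, so δQ = 0.219 × 1.57e-07 = 3.44e-08.

3.44e-08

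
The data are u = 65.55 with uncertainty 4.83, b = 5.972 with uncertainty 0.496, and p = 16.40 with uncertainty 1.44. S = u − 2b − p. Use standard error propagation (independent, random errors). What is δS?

5.14

Each term contributes (cᵢ δxᵢ)² to (δS)²:
  (δu)² = 23.3;  (2·δb)² = 0.984;  (δp)² = 2.07
δS = √(26.4) = 5.14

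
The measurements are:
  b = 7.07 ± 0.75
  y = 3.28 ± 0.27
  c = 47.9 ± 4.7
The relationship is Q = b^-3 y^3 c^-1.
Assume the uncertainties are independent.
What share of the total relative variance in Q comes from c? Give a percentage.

5.60%

(δQ/Q)² = (-3·δb/b)² + (3·δy/y)² + (-1·δc/c)²
  b term: (-3×0.106)² = 0.101
  y term: (3×0.0823)² = 0.0610
  c term: (-1×0.0981)² = 0.00963
Total = 0.172. Share from c = 0.00963/0.172 = 0.0560.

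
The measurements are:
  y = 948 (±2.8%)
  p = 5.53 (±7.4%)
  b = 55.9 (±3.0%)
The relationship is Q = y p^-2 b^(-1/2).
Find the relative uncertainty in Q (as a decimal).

Products/powers → add relative errors in quadrature, weighted by exponent:
  (1·δy/y)² = (1×0.0280)² = 0.000784;  (-2·δp/p)² = (-2×0.0740)² = 0.0219;  (−½·δb/b)² = (-0.5×0.0300)² = 0.000225
δQ/Q = √(0.0229) = 0.151

0.151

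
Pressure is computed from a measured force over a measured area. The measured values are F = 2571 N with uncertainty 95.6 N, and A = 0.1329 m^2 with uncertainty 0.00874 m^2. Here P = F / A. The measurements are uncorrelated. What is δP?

1460 Pa

Each factor contributes (exponent × relative error)² to (δP/P)²:
  (1·δF/F)² = (1×0.0372)² = 0.00138;  (-1·δA/A)² = (-1×0.0658)² = 0.00432
δP/P = √(0.00571) = 0.0755
P = 19350 Pa, so δP = 0.0755 × 19350 = 1460 Pa.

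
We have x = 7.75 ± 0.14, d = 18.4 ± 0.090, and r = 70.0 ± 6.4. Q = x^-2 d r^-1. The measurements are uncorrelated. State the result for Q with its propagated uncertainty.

For a monomial Q ∝ x^-2, d, r^-1, fractional errors add in quadrature:
  (-2·δx/x)² = (-2×0.0181)² = 0.00131;  (1·δd/d)² = (1×0.00489)² = 2.39e-05;  (-1·δr/r)² = (-1×0.0914)² = 0.00836
δQ/Q = √(0.00969) = 0.0984
Q = 0.00438, so δQ = 0.0984 × 0.00438 = 0.000431.

0.00438 ± 0.000431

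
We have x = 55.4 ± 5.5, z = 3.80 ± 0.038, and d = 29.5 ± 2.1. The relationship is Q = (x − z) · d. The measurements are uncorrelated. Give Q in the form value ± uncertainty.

Let u = x − z = 51.6. δu = √(δx² + δz²) = √(30.2 + 0.00144) = 5.50, so δu/u = 0.107.
Q is then a monomial in u, d:
δQ/Q = √((δu/u)² + (1·δd/d)²) = √(0.0114 + 0.00507) = 0.128
Q = 1520, so δQ = 0.128 × 1520 = 195.

1520 ± 195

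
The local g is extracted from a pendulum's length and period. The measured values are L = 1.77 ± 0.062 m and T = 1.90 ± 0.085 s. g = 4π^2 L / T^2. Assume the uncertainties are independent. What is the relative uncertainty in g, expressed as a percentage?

Since g is a product/quotient, work with relative uncertainties:
  (1·δL/L)² = (1×0.0350)² = 0.00123;  (-2·δT/T)² = (-2×0.0447)² = 0.00801
δg/g = √(0.00923) = 0.0961

9.61%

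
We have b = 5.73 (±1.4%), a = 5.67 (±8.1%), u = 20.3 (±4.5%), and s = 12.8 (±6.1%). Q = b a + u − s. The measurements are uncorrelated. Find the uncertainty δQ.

Let p = b·a = 32.5. δp/p = √((1·δb/b)² + (1·δa/a)²) = √(0.000196 + 0.00656) = 0.0822, so δp = 2.67.
Q = p + u − s: δQ = √(δp² + δu² + δs²) = √(7.13 + 0.834 + 0.610) = 2.93

2.93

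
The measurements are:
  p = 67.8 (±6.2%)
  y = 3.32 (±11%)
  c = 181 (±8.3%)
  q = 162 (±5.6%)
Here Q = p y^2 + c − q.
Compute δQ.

Let w = p·y^2 = 747. δw/w = √((1·δp/p)² + (2·δy/y)²) = √(0.00384 + 0.0484) = 0.229, so δw = 171.
Q = w + c − q: δQ = √(δw² + δc² + δq²) = √(29200 + 226 + 82.3) = 172

172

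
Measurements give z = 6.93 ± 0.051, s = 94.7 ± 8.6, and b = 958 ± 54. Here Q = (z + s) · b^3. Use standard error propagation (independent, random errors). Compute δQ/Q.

Let u = z + s = 102. δu = √(δz² + δs²) = √(0.00260 + 74.0) = 8.60, so δu/u = 0.0846.
Q is then a monomial in u, b:
δQ/Q = √((δu/u)² + (3·δb/b)²) = √(0.00716 + 0.0286) = 0.189

0.189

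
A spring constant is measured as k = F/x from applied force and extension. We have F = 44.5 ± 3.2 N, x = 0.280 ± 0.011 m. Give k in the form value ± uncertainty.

Each factor contributes (exponent × relative error)² to (δk/k)²:
  (1·δF/F)² = (1×0.0719)² = 0.00517;  (-1·δx/x)² = (-1×0.0393)² = 0.00154
δk/k = √(0.00671) = 0.0819
k = 159 N/m, so δk = 0.0819 × 159 = 13.0 N/m.

159 ± 13.0 N/m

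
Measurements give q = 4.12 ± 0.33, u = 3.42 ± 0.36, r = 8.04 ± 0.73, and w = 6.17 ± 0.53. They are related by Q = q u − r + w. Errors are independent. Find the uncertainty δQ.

Let p = q·u = 14.1. δp/p = √((1·δq/q)² + (1·δu/u)²) = √(0.00642 + 0.0111) = 0.132, so δp = 1.86.
Q = p − r + w: δQ = √(δp² + δr² + δw²) = √(3.47 + 0.533 + 0.281) = 2.07

2.07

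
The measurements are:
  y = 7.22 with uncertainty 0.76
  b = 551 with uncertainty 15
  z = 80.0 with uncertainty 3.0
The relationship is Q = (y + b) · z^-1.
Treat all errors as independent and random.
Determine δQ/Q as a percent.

Let u = y + b = 558. δu = √(δy² + δb²) = √(0.578 + 225) = 15.0, so δu/u = 0.0269.
Q is then a monomial in u, z:
δQ/Q = √((δu/u)² + (-1·δz/z)²) = √(0.000724 + 0.00141) = 0.0462

4.62%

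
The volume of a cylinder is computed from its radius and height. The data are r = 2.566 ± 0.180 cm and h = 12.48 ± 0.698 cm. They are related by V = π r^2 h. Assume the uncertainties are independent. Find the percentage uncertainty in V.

Since V is a product/quotient, work with relative uncertainties:
  (2·δr/r)² = (2×0.0701)² = 0.0197;  (1·δh/h)² = (1×0.0559)² = 0.00313
δV/V = √(0.0228) = 0.151

15.1%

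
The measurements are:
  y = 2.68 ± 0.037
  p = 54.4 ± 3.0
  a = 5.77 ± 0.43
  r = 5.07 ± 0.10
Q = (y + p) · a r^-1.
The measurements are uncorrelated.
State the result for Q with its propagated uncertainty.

65.0 ± 6.06

Let u = y + p = 57.1. δu = √(δy² + δp²) = √(0.00137 + 9.00) = 3.00, so δu/u = 0.0526.
Q is then a monomial in u, a, r:
δQ/Q = √((δu/u)² + (1·δa/a)² + (-1·δr/r)²) = √(0.00276 + 0.00555 + 0.000389) = 0.0933
Q = 65.0, so δQ = 0.0933 × 65.0 = 6.06.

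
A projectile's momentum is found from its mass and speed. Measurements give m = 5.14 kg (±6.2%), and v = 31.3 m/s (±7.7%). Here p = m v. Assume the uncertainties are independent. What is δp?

15.9 kg·m/s

For a monomial p ∝ m, v, fractional errors add in quadrature:
  (1·δm/m)² = (1×0.0620)² = 0.00384;  (1·δv/v)² = (1×0.0770)² = 0.00593
δp/p = √(0.00977) = 0.0989
p = 161 kg·m/s, so δp = 0.0989 × 161 = 15.9 kg·m/s.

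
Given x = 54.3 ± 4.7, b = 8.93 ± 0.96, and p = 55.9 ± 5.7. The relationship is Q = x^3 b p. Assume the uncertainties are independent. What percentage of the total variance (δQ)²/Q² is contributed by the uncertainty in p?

(δQ/Q)² = (3·δx/x)² + (1·δb/b)² + (1·δp/p)²
  x term: (3×0.0866)² = 0.0674
  b term: (1×0.108)² = 0.0116
  p term: (1×0.102)² = 0.0104
Total = 0.0894. Share from p = 0.0104/0.0894 = 0.116.

11.6%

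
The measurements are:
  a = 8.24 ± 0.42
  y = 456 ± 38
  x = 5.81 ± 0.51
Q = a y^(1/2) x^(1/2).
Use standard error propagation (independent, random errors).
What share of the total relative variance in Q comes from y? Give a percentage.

27.7%

(δQ/Q)² = (1·δa/a)² + (½·δy/y)² + (½·δx/x)²
  a term: (1×0.0510)² = 0.00260
  y term: (0.5×0.0833)² = 0.00174
  x term: (0.5×0.0878)² = 0.00193
Total = 0.00626. Share from y = 0.00174/0.00626 = 0.277.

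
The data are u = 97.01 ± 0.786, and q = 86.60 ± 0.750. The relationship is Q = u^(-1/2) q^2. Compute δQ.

13.5

For a monomial Q ∝ u^(-1/2), q^2, fractional errors add in quadrature:
  (−½·δu/u)² = (-0.5×0.00810)² = 1.64e-05;  (2·δq/q)² = (2×0.00866)² = 0.000300
δQ/Q = √(0.000316) = 0.0178
Q = 761.4, so δQ = 0.0178 × 761.4 = 13.5.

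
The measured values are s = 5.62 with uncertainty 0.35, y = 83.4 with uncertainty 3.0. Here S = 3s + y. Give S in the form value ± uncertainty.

S is a linear combination, so absolute uncertainties add in quadrature:
  (3·δs)² = 1.10;  (δy)² = 9.00
δS = √(10.1) = 3.18
S = 100.

100 ± 3.18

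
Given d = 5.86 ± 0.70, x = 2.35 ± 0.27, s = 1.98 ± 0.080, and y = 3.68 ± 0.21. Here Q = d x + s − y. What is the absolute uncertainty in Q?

2.29

Let p = d·x = 13.8. δp/p = √((1·δd/d)² + (1·δx/x)²) = √(0.0143 + 0.0132) = 0.166, so δp = 2.28.
Q = p + s − y: δQ = √(δp² + δs² + δy²) = √(5.21 + 0.00640 + 0.0441) = 2.29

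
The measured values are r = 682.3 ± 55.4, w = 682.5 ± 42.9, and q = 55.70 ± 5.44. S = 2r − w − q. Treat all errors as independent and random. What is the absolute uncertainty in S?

Absolute uncertainties add in quadrature for a linear combination:
  (2·δr)² = 12300;  (δw)² = 1840;  (δq)² = 29.6
δS = √(14100) = 119

119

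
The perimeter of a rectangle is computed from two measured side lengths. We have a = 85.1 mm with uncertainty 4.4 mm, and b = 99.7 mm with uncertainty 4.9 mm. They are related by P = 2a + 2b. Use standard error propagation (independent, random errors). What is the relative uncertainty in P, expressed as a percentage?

Sums and differences: (δP)² = Σ (cᵢ δxᵢ)².
  (2·δa)² = 77.4;  (2·δb)² = 96.0
δP = √(173) = 13.2 mm
P = 370 mm, so δP/P = 13.2/370 = 0.0356.

3.56%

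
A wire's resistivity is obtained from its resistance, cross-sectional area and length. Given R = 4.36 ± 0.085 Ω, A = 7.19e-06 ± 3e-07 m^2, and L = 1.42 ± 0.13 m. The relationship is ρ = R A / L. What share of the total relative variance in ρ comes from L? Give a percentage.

(δρ/ρ)² = (1·δR/R)² + (1·δA/A)² + (-1·δL/L)²
  R term: (1×0.0195)² = 0.000380
  A term: (1×0.0417)² = 0.00174
  L term: (-1×0.0915)² = 0.00838
Total = 0.0105. Share from L = 0.00838/0.0105 = 0.798.

79.8%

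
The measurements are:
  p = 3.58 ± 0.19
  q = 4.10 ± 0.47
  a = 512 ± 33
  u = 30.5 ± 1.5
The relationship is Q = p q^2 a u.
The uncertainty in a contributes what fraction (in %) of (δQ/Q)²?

6.71%

(δQ/Q)² = (1·δp/p)² + (2·δq/q)² + (1·δa/a)² + (1·δu/u)²
  p term: (1×0.0531)² = 0.00282
  q term: (2×0.115)² = 0.0526
  a term: (1×0.0645)² = 0.00415
  u term: (1×0.0492)² = 0.00242
Total = 0.0620. Share from a = 0.00415/0.0620 = 0.0671.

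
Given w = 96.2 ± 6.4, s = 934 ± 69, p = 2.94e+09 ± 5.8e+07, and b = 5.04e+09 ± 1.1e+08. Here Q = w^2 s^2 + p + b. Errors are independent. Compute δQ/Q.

Let h = w^2·s^2 = 8.07e+09. δh/h = √((2·δw/w)² + (2·δs/s)²) = √(0.0177 + 0.0218) = 0.199, so δh = 1.61e+09.
Q = h + p + b: δQ = √(δh² + δp² + δb²) = √(2.58e+18 + 3.36e+15 + 1.21e+16) = 1.61e+09
Q = 1.61e+10, so δQ/Q = 1.61e+09/1.61e+10 = 0.100.

0.100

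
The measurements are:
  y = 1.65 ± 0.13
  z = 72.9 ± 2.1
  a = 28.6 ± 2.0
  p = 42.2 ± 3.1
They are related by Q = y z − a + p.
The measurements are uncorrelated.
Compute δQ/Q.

0.0802

Let w = y·z = 120. δw/w = √((1·δy/y)² + (1·δz/z)²) = √(0.00621 + 0.000830) = 0.0839, so δw = 10.1.
Q = w − a + p: δQ = √(δw² + δa² + δp²) = √(102 + 4.00 + 9.61) = 10.7
Q = 134, so δQ/Q = 10.7/134 = 0.0802.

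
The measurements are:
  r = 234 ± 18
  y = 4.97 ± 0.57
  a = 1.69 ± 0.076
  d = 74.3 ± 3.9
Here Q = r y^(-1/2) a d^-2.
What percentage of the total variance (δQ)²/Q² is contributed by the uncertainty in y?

14.8%

(δQ/Q)² = (1·δr/r)² + (−½·δy/y)² + (1·δa/a)² + (-2·δd/d)²
  r term: (1×0.0769)² = 0.00592
  y term: (-0.5×0.115)² = 0.00329
  a term: (1×0.0450)² = 0.00202
  d term: (-2×0.0525)² = 0.0110
Total = 0.0222. Share from y = 0.00329/0.0222 = 0.148.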